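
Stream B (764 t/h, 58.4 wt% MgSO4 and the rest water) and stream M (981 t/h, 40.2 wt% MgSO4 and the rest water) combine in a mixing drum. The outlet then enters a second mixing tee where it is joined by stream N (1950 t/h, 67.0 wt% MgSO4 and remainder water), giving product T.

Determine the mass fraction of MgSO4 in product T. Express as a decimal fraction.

0.581

Overall, product flow = 3695 t/h.
MgSO4 in = 764×0.584 + 981×0.402 + 1950×0.670 = 2147 t/h.
MgSO4 fraction in T = 0.581.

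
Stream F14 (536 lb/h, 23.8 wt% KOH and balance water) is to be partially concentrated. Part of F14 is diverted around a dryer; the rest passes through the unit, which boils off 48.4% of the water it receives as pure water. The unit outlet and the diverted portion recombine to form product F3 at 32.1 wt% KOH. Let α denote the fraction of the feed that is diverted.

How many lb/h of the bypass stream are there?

All 536×0.238 = 127.57 lb/h of KOH reaches F3, so F3 = 127.57/0.321 = 397.41 lb/h and vapour = 138.59 lb/h.
The evaporator receives (1−α)·536 of feed at 0.762 water and removes 0.484 of that water:
0.484×0.762×(1−α)×536 = 138.59
(1−α) = 138.59/197.68 = 0.7011;  α = 0.2989.
Bypass flow = 0.2989×536 = 160.22 lb/h.

160.2 lb/h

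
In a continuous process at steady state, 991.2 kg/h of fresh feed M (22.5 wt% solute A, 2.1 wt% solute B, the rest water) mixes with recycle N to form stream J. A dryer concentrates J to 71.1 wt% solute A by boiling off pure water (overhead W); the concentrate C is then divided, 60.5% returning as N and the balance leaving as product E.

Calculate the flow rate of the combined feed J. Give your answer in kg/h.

1472 kg/h

Overall solute A balance (none leaves overhead): solute A in fresh feed = solute A in product, i.e. 991.2×0.225 = (1−0.605)·C·0.711.
C = 223.02/(0.711×0.395) = 794.1 kg/h.
Recycle N = 0.605×794.1 = 480.43 kg/h.
Combined feed J = 991.2 + 480.43 = 1471.6 kg/h.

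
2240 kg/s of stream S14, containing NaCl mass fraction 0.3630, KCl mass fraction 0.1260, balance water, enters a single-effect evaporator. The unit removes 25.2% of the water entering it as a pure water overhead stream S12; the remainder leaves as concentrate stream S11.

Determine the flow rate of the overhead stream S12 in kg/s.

water entering = 2240×0.511 = 1144.6 kg/s; overhead removed = 0.252×1144.6 = 288.45 kg/s.

288.4 kg/s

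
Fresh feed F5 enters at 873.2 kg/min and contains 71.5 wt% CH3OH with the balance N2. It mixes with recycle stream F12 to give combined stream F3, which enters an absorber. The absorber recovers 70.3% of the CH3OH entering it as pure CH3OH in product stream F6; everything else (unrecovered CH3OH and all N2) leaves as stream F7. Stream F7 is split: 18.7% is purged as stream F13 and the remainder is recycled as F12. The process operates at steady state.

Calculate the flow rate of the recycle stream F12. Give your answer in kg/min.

1281 kg/min

N2 enters only via F5 and leaves only via the purge: 873.2×0.285 = 0.187×(N2 in F7), and the absorber passes all N2, so N2 in F3 = N2 in F7 = 1330.8 kg/min.
CH3OH in F3: m_A = 873.2×0.715 + (1−0.187)·(1−0.703)·m_A, so m_A = 624.34/0.7585 = 823.08 kg/min.
F7 = (1−0.703)×823.08 + 1330.8 = 1575.3 kg/min.
Recycle F12 = (1−0.187)×1575.3 = 1280.7 kg/min.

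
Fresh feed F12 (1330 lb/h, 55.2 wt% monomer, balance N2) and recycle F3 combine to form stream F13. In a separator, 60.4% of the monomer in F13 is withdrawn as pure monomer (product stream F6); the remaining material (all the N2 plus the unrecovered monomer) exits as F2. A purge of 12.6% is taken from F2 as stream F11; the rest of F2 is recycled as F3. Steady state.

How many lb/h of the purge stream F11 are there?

N2 enters only via F12 and leaves only via the purge: 1330×0.448 = 0.126×(N2 in F2), and the separator passes all N2, so N2 in F13 = N2 in F2 = 4728.9 lb/h.
monomer in F13: m_A = 1330×0.552 + (1−0.126)·(1−0.604)·m_A, so m_A = 734.16/0.6539 = 1122.7 lb/h.
F2 = (1−0.604)×1122.7 + 4728.9 = 5173.5 lb/h.
Purge F11 = 0.126×5173.5 = 651.86 lb/h.

651.9 lb/h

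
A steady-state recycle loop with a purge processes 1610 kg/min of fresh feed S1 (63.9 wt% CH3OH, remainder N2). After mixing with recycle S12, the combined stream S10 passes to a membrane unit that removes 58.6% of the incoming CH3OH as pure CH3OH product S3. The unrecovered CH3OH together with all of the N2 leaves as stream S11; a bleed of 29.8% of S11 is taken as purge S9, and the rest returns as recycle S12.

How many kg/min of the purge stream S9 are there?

N2 enters only via S1 and leaves only via the purge: 1610×0.361 = 0.298×(N2 in S11), and the membrane unit passes all N2, so N2 in S10 = N2 in S11 = 1950.4 kg/min.
CH3OH in S10: m_A = 1610×0.639 + (1−0.298)·(1−0.586)·m_A, so m_A = 1028.8/0.7094 = 1450.3 kg/min.
S11 = (1−0.586)×1450.3 + 1950.4 = 2550.8 kg/min.
Purge S9 = 0.298×2550.8 = 760.13 kg/min.

760.1 kg/min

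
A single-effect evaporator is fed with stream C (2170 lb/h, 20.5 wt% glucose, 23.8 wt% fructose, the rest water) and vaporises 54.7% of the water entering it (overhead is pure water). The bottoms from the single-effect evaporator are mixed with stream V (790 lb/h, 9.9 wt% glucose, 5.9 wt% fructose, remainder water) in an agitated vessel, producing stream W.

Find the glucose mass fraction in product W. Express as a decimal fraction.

0.228

Vapour removed = 0.547×0.557×2170 = 661.15 lb/h; concentrate = 1508.8 lb/h.
glucose reaching the mixer = 444.85 (from concentrate) + 790×0.099 = 523.06 lb/h.
Product flow = 1508.8 + 790 = 2298.8 lb/h; glucose fraction = 0.228.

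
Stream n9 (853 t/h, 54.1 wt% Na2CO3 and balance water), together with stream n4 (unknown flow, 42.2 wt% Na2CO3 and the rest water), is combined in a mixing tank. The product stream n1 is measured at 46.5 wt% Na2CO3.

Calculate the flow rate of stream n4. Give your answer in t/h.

1508 t/h

Let n4 be the unknown flow. Total out = 853 + n4.
Na2CO3 balance: 461.47 + 0.422·n4 = 0.465·(853 + n4)
(0.422 − 0.465)·n4 = 0.465×853 − 461.47 = -64.828
n4 = -64.828 / -0.043 = 1507.6 t/h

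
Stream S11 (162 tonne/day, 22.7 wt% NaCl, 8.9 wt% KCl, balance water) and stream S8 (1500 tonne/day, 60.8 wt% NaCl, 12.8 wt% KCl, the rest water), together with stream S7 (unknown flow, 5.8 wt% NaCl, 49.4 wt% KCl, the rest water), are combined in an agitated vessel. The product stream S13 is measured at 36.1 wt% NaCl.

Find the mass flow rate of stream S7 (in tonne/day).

Let S7 be the unknown flow. Total out = 1662 + S7.
NaCl balance: 948.77 + 0.058·S7 = 0.361·(1662 + S7)
(0.058 − 0.361)·S7 = 0.361×1662 − 948.77 = -348.79
S7 = -348.79 / -0.303 = 1151.1 tonne/day

1151 tonne/day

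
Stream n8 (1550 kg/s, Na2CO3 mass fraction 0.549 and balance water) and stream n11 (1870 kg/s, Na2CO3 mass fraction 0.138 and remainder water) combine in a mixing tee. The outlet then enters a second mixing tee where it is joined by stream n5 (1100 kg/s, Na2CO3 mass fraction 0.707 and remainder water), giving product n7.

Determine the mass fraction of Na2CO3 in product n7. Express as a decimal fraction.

Overall, product flow = 4520 kg/s.
Na2CO3 in = 1550×0.549 + 1870×0.138 + 1100×0.707 = 1886.7 kg/s.
Na2CO3 fraction in n7 = 0.417.

0.417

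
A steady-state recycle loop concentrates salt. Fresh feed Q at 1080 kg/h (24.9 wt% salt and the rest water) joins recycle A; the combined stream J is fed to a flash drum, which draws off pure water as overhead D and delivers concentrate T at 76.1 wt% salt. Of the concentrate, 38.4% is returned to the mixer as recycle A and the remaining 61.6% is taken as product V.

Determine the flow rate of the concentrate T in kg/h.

Overall salt balance (none leaves overhead): salt in fresh feed = salt in product, i.e. 1080×0.249 = (1−0.384)·T·0.761.
T = 268.92/(0.761×0.616) = 573.66 kg/h.

573.7 kg/h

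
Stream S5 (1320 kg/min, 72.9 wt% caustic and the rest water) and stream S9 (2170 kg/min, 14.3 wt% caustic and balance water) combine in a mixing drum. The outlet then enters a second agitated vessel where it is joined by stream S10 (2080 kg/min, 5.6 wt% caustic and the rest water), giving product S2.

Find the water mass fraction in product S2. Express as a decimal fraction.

Overall, product flow = 5570 kg/min.
water in = 1320×0.271 + 2170×0.857 + 2080×0.944 = 4180.9 kg/min.
water fraction in S2 = 0.751.

0.751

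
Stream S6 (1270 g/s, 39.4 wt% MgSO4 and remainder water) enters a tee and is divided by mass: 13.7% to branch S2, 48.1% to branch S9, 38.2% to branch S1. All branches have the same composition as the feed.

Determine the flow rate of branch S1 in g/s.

Branch S1 flow = 0.382×1270 = 485.14 g/s.

485.1 g/s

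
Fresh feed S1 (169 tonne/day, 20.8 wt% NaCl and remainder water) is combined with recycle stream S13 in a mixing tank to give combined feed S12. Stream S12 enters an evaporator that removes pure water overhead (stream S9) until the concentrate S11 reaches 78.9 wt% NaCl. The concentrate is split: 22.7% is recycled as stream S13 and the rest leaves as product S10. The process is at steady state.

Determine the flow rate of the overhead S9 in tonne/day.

Overall NaCl balance (none leaves overhead): NaCl in fresh feed = NaCl in product, i.e. 169×0.208 = (1−0.227)·S11·0.789.
S11 = 35.152/(0.789×0.773) = 57.636 tonne/day.
Recycle S13 = 0.227×57.636 = 13.083 tonne/day.
Combined feed S12 = 169 + 13.083 = 182.08 tonne/day.
Overhead S9 = S12 − S11 = 182.08 − 57.636 = 124.45 tonne/day.

124.4 tonne/day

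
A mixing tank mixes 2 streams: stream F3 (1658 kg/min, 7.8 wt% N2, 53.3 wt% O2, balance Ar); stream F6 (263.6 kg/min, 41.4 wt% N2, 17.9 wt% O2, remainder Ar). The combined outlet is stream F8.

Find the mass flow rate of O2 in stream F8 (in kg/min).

O2 out = O2 in = 1658×0.533 + 263.6×0.179 = 930.9 kg/min.

930.9 kg/min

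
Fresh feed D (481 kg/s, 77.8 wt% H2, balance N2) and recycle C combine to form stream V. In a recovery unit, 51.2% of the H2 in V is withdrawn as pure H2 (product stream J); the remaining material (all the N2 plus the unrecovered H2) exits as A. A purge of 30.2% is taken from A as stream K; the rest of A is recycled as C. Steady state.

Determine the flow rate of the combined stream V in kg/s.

N2 enters only via D and leaves only via the purge: 481×0.222 = 0.302×(N2 in A), and the recovery unit passes all N2, so N2 in V = N2 in A = 353.58 kg/s.
H2 in V: m_A = 481×0.778 + (1−0.302)·(1−0.512)·m_A, so m_A = 374.22/0.6594 = 567.53 kg/s.
V = 567.53 + 353.58 = 921.12 kg/s.

921.1 kg/s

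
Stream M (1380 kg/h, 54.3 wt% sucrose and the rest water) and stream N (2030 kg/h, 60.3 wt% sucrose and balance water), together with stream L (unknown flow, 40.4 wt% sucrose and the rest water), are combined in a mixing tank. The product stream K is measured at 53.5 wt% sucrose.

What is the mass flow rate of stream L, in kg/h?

1138 kg/h

Let L be the unknown flow. Total out = 3410 + L.
sucrose balance: 1973.4 + 0.404·L = 0.535·(3410 + L)
(0.404 − 0.535)·L = 0.535×3410 − 1973.4 = -149.08
L = -149.08 / -0.131 = 1138 kg/h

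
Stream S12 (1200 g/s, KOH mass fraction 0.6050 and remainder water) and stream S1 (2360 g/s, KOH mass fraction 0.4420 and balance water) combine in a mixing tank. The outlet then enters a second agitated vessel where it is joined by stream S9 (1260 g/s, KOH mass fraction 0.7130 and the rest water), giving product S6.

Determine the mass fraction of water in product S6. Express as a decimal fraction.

Overall, product flow = 4820 g/s.
water in = 1200×0.395 + 2360×0.558 + 1260×0.287 = 2152.5 g/s.
water fraction in S6 = 0.4466.

0.4466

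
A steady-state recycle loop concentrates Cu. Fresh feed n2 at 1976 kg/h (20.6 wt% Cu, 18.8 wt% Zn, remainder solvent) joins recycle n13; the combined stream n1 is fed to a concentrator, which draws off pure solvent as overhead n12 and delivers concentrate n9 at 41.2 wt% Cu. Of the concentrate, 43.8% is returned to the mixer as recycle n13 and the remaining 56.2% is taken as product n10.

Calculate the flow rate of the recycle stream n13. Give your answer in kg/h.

770 kg/h

Overall Cu balance (none leaves overhead): Cu in fresh feed = Cu in product, i.e. 1976×0.206 = (1−0.438)·n9·0.412.
n9 = 407.06/(0.412×0.562) = 1758 kg/h.
Recycle n13 = 0.438×1758 = 770.01 kg/h.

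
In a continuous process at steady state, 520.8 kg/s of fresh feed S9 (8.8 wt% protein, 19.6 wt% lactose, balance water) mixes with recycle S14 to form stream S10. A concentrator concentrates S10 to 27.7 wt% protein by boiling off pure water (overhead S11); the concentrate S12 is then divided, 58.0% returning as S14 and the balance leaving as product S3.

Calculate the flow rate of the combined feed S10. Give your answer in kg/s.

749.3 kg/s

Overall protein balance (none leaves overhead): protein in fresh feed = protein in product, i.e. 520.8×0.088 = (1−0.580)·S12·0.277.
S12 = 45.83/(0.277×0.420) = 393.94 kg/s.
Recycle S14 = 0.580×393.94 = 228.48 kg/s.
Combined feed S10 = 520.8 + 228.48 = 749.28 kg/s.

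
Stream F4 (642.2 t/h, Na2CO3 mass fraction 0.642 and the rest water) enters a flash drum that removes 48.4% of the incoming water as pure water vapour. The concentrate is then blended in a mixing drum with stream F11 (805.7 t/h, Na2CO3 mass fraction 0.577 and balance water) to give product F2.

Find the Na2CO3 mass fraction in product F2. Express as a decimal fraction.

0.656

Vapour removed = 0.484×0.358×642.2 = 111.28 t/h; concentrate = 530.92 t/h.
Na2CO3 reaching the mixer = 412.29 (from concentrate) + 805.7×0.577 = 877.18 t/h.
Product flow = 530.92 + 805.7 = 1336.6 t/h; Na2CO3 fraction = 0.656.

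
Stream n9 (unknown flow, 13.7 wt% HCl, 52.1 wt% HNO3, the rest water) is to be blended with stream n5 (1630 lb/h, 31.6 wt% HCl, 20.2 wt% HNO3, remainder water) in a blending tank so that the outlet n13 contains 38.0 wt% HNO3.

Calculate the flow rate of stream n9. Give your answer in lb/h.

Let n9 be the unknown flow. Total out = 1630 + n9.
HNO3 balance: 329.26 + 0.521·n9 = 0.380·(1630 + n9)
(0.521 − 0.380)·n9 = 0.380×1630 − 329.26 = 290.14
n9 = 290.14 / 0.141 = 2057.7 lb/h

2058 lb/h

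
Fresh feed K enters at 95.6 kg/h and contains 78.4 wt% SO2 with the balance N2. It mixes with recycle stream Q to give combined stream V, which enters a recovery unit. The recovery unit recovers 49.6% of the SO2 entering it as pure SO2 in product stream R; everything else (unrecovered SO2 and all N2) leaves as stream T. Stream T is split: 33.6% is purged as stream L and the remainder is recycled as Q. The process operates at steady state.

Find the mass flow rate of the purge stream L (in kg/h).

39.73 kg/h

N2 enters only via K and leaves only via the purge: 95.6×0.216 = 0.336×(N2 in T), and the recovery unit passes all N2, so N2 in V = N2 in T = 61.457 kg/h.
SO2 in V: m_A = 95.6×0.784 + (1−0.336)·(1−0.496)·m_A, so m_A = 74.95/0.6653 = 112.65 kg/h.
T = (1−0.496)×112.65 + 61.457 = 118.23 kg/h.
Purge L = 0.336×118.23 = 39.726 kg/h.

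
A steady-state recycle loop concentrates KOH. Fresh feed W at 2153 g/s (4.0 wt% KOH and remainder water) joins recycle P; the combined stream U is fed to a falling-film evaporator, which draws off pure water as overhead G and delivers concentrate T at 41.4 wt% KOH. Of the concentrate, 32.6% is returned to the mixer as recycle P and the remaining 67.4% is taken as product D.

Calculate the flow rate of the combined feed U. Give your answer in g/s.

Overall KOH balance (none leaves overhead): KOH in fresh feed = KOH in product, i.e. 2153×0.040 = (1−0.326)·T·0.414.
T = 86.12/(0.414×0.674) = 308.63 g/s.
Recycle P = 0.326×308.63 = 100.61 g/s.
Combined feed U = 2153 + 100.61 = 2253.6 g/s.

2254 g/s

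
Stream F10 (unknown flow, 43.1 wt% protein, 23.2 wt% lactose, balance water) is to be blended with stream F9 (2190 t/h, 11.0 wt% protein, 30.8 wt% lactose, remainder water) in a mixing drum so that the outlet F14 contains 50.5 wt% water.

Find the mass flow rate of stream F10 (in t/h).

1004 t/h

Let F10 be the unknown flow. Total out = 2190 + F10.
water balance: 1274.6 + 0.337·F10 = 0.505·(2190 + F10)
(0.337 − 0.505)·F10 = 0.505×2190 − 1274.6 = -168.63
F10 = -168.63 / -0.168 = 1003.7 t/h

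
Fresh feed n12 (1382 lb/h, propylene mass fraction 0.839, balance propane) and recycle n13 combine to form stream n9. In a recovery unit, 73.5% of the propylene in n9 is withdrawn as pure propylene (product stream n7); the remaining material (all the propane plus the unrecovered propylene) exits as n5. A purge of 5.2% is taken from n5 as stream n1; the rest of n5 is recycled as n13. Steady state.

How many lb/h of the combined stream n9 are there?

propane enters only via n12 and leaves only via the purge: 1382×0.161 = 0.052×(propane in n5), and the recovery unit passes all propane, so propane in n9 = propane in n5 = 4278.9 lb/h.
propylene in n9: m_A = 1382×0.839 + (1−0.052)·(1−0.735)·m_A, so m_A = 1159.5/0.7488 = 1548.5 lb/h.
n9 = 1548.5 + 4278.9 = 5827.4 lb/h.

5827 lb/h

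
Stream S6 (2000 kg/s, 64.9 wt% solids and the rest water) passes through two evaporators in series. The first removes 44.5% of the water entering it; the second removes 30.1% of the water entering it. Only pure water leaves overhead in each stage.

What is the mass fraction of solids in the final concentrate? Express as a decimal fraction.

0.827

water in feed = 2000×0.351 = 702 kg/s.
After stage 1: water left = (1−0.445)×702 = 389.61; stream total = 1687.6 kg/s.
After stage 2: water left = (1−0.301)×389.61 = 272.34; final concentrate = 1570.3 kg/s.
solids fraction = 1298/1570.3 = 0.827.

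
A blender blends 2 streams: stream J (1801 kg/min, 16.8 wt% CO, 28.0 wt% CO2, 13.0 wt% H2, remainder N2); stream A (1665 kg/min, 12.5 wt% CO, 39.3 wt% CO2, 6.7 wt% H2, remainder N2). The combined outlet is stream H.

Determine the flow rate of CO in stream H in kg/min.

510.7 kg/min

CO out = CO in = 1801×0.168 + 1665×0.125 = 510.69 kg/min.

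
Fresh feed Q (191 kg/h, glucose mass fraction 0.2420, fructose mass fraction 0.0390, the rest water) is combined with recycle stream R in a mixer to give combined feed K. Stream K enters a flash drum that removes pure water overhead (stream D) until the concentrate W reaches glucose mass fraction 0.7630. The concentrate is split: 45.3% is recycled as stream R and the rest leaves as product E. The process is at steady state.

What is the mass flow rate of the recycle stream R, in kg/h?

Overall glucose balance (none leaves overhead): glucose in fresh feed = glucose in product, i.e. 191×0.242 = (1−0.453)·W·0.763.
W = 46.222/(0.763×0.547) = 110.75 kg/h.
Recycle R = 0.453×110.75 = 50.169 kg/h.

50.17 kg/h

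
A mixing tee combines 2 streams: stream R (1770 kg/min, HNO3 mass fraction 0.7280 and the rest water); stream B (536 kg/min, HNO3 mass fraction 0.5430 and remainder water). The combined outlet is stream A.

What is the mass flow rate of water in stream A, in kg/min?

726.4 kg/min

water out = water in = 1770×0.272 + 536×0.457 = 726.39 kg/min.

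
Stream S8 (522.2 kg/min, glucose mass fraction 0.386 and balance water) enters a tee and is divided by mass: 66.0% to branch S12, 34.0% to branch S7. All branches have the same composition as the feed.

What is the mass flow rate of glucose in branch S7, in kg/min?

68.53 kg/min

Branch S7 total = 0.340×522.2 = 177.55 kg/min.
glucose in S7 = 0.386×177.55 = 68.534 kg/min.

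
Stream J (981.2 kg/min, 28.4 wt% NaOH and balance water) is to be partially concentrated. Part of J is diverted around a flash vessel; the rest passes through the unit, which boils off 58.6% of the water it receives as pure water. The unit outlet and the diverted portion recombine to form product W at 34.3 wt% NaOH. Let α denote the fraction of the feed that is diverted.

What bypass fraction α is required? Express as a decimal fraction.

0.590

All 981.2×0.284 = 278.66 kg/min of NaOH reaches W, so W = 278.66/0.343 = 812.42 kg/min and vapour = 168.78 kg/min.
The evaporator receives (1−α)·981.2 of feed at 0.716 water and removes 0.586 of that water:
0.586×0.716×(1−α)×981.2 = 168.78
(1−α) = 168.78/411.69 = 0.4100;  α = 0.5900.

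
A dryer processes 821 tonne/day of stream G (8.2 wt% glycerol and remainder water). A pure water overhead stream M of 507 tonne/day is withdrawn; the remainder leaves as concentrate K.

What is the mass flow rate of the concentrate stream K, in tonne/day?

Concentrate = 821 − 507 = 314 tonne/day.

314 tonne/day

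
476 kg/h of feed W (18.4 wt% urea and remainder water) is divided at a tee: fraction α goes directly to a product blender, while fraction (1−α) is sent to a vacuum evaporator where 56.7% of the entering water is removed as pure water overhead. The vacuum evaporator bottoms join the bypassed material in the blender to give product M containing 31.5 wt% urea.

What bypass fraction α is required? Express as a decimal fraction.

0.101

All 476×0.184 = 87.584 kg/h of urea reaches M, so M = 87.584/0.315 = 278.04 kg/h and vapour = 197.96 kg/h.
The evaporator receives (1−α)·476 of feed at 0.816 water and removes 0.567 of that water:
0.567×0.816×(1−α)×476 = 197.96
(1−α) = 197.96/220.23 = 0.8989;  α = 0.1011.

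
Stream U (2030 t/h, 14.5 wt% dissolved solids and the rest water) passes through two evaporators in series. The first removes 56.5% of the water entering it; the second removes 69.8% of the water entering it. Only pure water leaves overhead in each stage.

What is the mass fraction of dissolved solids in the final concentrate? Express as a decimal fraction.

0.563

water in feed = 2030×0.855 = 1735.6 t/h.
After stage 1: water left = (1−0.565)×1735.6 = 755.01; stream total = 1049.4 t/h.
After stage 2: water left = (1−0.698)×755.01 = 228.01; final concentrate = 522.36 t/h.
dissolved solids fraction = 294.35/522.36 = 0.563.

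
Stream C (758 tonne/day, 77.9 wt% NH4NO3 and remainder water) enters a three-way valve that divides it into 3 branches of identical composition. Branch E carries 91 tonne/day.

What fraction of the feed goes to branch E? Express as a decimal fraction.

Fraction to E = 91/758 = 0.1201.

0.120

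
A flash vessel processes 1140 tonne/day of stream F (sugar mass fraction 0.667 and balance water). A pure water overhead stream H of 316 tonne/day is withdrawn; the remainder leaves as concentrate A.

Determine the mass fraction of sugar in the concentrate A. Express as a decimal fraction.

0.923

sugar is not removed: 1140×0.667 = 760.38 tonne/day of sugar enters A.
Concentrate = 1140 − 316 = 824 tonne/day.
Mass fraction = 760.38/824 = 0.923.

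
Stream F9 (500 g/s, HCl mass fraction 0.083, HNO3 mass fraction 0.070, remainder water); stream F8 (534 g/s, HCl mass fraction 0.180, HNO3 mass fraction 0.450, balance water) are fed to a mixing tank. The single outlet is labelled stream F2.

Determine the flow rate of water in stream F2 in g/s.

621.1 g/s

water out = water in = 500×0.847 + 534×0.370 = 621.08 g/s.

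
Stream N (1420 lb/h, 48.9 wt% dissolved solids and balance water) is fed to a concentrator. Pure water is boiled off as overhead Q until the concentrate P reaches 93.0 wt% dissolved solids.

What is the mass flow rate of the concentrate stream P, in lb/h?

746.6 lb/h

dissolved solids is conserved: 1420×0.489 = 694.38 lb/h all reports to the concentrate.
Concentrate = 694.38/(target fraction) = 746.65 lb/h.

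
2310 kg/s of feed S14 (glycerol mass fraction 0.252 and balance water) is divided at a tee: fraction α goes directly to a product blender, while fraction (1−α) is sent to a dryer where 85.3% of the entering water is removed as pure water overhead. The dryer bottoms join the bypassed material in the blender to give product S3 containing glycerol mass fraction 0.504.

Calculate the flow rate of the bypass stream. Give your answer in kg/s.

All 2310×0.252 = 582.12 kg/s of glycerol reaches S3, so S3 = 582.12/0.504 = 1155 kg/s and vapour = 1155 kg/s.
The evaporator receives (1−α)·2310 of feed at 0.748 water and removes 0.853 of that water:
0.853×0.748×(1−α)×2310 = 1155
(1−α) = 1155/1473.9 = 0.7836;  α = 0.2164.
Bypass flow = 0.2164×2310 = 499.78 kg/s.

499.8 kg/s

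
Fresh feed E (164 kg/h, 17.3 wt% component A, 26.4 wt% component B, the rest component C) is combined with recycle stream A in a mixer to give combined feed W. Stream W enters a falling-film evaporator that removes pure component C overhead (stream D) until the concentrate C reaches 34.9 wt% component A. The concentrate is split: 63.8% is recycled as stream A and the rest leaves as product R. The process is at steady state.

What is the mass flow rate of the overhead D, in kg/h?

Overall component A balance (none leaves overhead): component A in fresh feed = component A in product, i.e. 164×0.173 = (1−0.638)·C·0.349.
C = 28.372/(0.349×0.362) = 224.57 kg/h.
Recycle A = 0.638×224.57 = 143.28 kg/h.
Combined feed W = 164 + 143.28 = 307.28 kg/h.
Overhead D = W − C = 307.28 − 224.57 = 82.705 kg/h.

82.7 kg/h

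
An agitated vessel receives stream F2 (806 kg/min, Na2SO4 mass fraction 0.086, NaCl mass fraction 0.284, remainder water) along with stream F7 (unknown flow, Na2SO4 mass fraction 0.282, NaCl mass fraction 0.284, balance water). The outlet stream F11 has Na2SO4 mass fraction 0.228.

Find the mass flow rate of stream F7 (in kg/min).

Let F7 be the unknown flow. Total out = 806 + F7.
Na2SO4 balance: 69.316 + 0.282·F7 = 0.228·(806 + F7)
(0.282 − 0.228)·F7 = 0.228×806 − 69.316 = 114.45
F7 = 114.45 / 0.054 = 2119.5 kg/min

2119 kg/min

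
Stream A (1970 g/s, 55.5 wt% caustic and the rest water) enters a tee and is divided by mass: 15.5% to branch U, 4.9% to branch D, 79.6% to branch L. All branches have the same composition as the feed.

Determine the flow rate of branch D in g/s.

96.53 g/s

Branch D flow = 0.049×1970 = 96.53 g/s.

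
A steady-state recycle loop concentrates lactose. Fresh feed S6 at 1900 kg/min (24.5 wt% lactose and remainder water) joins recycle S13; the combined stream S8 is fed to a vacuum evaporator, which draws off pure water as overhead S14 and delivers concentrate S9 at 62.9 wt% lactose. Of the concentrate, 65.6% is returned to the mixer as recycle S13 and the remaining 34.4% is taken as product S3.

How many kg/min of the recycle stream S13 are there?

Overall lactose balance (none leaves overhead): lactose in fresh feed = lactose in product, i.e. 1900×0.245 = (1−0.656)·S9·0.629.
S9 = 465.5/(0.629×0.344) = 2151.3 kg/min.
Recycle S13 = 0.656×2151.3 = 1411.3 kg/min.

1411 kg/min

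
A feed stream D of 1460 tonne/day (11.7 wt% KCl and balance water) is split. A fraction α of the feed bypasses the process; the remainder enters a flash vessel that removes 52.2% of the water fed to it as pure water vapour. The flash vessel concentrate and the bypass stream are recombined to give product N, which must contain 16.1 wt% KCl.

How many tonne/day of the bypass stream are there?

594.3 tonne/day

All 1460×0.117 = 170.82 tonne/day of KCl reaches N, so N = 170.82/0.161 = 1061 tonne/day and vapour = 399.01 tonne/day.
The evaporator receives (1−α)·1460 of feed at 0.883 water and removes 0.522 of that water:
0.522×0.883×(1−α)×1460 = 399.01
(1−α) = 399.01/672.95 = 0.5929;  α = 0.4071.
Bypass flow = 0.4071×1460 = 594.34 tonne/day.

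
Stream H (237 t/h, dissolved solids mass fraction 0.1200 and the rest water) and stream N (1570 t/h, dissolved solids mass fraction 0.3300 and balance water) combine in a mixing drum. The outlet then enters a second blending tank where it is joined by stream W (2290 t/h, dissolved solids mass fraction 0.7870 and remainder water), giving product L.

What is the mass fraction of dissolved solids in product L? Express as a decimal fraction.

Overall, product flow = 4097 t/h.
dissolved solids in = 237×0.120 + 1570×0.330 + 2290×0.787 = 2348.8 t/h.
dissolved solids fraction in L = 0.5733.

0.5733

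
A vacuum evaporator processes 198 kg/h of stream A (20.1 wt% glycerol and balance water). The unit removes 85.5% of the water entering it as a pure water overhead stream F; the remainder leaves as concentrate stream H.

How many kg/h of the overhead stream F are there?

water entering = 198×0.799 = 158.2 kg/h; overhead removed = 0.855×158.2 = 135.26 kg/h.

135.3 kg/h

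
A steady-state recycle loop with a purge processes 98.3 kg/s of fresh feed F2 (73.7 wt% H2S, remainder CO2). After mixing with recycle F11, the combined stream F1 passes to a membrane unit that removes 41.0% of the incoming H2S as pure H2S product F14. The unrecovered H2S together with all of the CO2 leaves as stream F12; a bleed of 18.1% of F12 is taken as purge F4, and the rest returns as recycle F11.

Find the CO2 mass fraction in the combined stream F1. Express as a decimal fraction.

0.505

CO2 enters only via F2 and leaves only via the purge: 98.3×0.263 = 0.181×(CO2 in F12), and the membrane unit passes all CO2, so CO2 in F1 = CO2 in F12 = 142.83 kg/s.
H2S in F1: m_A = 98.3×0.737 + (1−0.181)·(1−0.410)·m_A, so m_A = 72.447/0.5168 = 140.19 kg/s.
F1 = 140.19 + 142.83 = 283.02 kg/s.
CO2 fraction in F1 = 142.83/283.02 = 0.505.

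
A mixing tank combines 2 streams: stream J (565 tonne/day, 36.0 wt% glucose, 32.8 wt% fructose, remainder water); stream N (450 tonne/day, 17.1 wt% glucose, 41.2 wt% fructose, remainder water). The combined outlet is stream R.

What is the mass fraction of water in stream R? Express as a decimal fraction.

Total flow out = 565 + 450 = 1015 tonne/day.
water in = 565×0.312 + 450×0.417 = 363.93 tonne/day.
water mass fraction in R = 363.93/1015 = 0.359.

0.359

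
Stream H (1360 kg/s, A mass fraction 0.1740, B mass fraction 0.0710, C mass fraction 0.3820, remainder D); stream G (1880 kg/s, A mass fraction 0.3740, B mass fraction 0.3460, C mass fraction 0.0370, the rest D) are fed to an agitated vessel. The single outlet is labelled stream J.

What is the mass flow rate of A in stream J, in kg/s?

939.8 kg/s

A out = A in = 1360×0.174 + 1880×0.374 = 939.76 kg/s.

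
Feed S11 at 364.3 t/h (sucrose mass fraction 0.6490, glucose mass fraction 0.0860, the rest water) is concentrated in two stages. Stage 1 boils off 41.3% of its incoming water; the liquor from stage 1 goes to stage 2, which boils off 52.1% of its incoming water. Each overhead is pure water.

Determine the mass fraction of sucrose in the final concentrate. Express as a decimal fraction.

water in feed = 364.3×0.265 = 96.54 t/h.
After stage 1: water left = (1−0.413)×96.54 = 56.669; stream total = 324.43 t/h.
After stage 2: water left = (1−0.521)×56.669 = 27.144; final concentrate = 294.9 t/h.
sucrose fraction = 236.43/294.9 = 0.8017.

0.8017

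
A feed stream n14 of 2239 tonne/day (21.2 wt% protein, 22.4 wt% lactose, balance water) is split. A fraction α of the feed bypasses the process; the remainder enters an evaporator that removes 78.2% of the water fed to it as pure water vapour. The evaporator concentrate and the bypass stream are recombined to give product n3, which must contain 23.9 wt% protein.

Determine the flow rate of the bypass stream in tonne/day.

1665 tonne/day

All 2239×0.212 = 474.67 tonne/day of protein reaches n3, so n3 = 474.67/0.239 = 1986.1 tonne/day and vapour = 252.94 tonne/day.
The evaporator receives (1−α)·2239 of feed at 0.564 water and removes 0.782 of that water:
0.782×0.564×(1−α)×2239 = 252.94
(1−α) = 252.94/987.51 = 0.2561;  α = 0.7439.
Bypass flow = 0.7439×2239 = 1665.5 tonne/day.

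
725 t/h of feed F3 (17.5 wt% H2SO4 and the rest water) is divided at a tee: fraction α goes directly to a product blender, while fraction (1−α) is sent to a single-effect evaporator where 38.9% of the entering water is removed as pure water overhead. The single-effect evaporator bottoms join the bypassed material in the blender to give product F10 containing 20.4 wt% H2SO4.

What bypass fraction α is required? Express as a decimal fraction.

0.557

All 725×0.175 = 126.87 t/h of H2SO4 reaches F10, so F10 = 126.87/0.204 = 621.94 t/h and vapour = 103.06 t/h.
The evaporator receives (1−α)·725 of feed at 0.825 water and removes 0.389 of that water:
0.389×0.825×(1−α)×725 = 103.06
(1−α) = 103.06/232.67 = 0.4430;  α = 0.5570.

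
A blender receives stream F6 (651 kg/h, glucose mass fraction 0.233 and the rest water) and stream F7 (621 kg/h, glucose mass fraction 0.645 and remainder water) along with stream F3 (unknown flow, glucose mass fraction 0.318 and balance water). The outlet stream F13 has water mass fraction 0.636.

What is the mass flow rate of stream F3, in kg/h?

1940 kg/h

Let F3 be the unknown flow. Total out = 1272 + F3.
water balance: 719.77 + 0.682·F3 = 0.636·(1272 + F3)
(0.682 − 0.636)·F3 = 0.636×1272 − 719.77 = 89.22
F3 = 89.22 / 0.046 = 1939.6 kg/h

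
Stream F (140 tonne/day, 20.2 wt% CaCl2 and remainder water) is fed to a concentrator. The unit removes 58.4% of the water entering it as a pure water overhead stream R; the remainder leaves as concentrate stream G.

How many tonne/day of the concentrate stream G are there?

water entering = 140×0.798 = 111.72 tonne/day; overhead removed = 0.584×111.72 = 65.244 tonne/day.
Concentrate = 140 − 65.244 = 74.756 tonne/day.

74.76 tonne/day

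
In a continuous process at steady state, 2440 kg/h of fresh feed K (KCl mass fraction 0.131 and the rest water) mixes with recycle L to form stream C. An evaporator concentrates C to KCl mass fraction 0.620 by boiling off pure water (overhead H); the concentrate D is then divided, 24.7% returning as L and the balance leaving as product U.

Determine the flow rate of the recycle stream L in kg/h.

169.1 kg/h

Overall KCl balance (none leaves overhead): KCl in fresh feed = KCl in product, i.e. 2440×0.131 = (1−0.247)·D·0.620.
D = 319.64/(0.620×0.753) = 684.66 kg/h.
Recycle L = 0.247×684.66 = 169.11 kg/h.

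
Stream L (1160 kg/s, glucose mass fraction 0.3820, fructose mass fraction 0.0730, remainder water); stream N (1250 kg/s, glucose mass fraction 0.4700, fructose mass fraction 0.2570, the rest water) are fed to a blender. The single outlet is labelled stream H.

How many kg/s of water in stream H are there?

973.5 kg/s

water out = water in = 1160×0.545 + 1250×0.273 = 973.45 kg/s.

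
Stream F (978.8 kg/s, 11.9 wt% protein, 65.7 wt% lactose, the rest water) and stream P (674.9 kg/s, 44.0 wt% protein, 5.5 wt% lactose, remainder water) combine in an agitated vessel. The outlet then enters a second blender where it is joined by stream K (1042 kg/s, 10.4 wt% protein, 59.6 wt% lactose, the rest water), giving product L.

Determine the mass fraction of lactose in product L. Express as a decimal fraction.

0.483

Overall, product flow = 2695.7 kg/s.
lactose in = 978.8×0.657 + 674.9×0.055 + 1042×0.596 = 1301.2 kg/s.
lactose fraction in L = 0.483.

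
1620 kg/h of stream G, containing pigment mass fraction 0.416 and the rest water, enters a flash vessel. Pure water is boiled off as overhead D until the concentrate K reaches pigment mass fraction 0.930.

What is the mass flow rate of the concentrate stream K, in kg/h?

724.6 kg/h

pigment is conserved: 1620×0.416 = 673.92 kg/h all reports to the concentrate.
Concentrate = 673.92/(target fraction) = 724.65 kg/h.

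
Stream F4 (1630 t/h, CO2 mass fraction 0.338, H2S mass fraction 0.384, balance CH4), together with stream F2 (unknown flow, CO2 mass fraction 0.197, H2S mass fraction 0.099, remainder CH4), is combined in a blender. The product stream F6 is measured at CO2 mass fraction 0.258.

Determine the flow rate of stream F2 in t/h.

2138 t/h

Let F2 be the unknown flow. Total out = 1630 + F2.
CO2 balance: 550.94 + 0.197·F2 = 0.258·(1630 + F2)
(0.197 − 0.258)·F2 = 0.258×1630 − 550.94 = -130.4
F2 = -130.4 / -0.061 = 2137.7 t/h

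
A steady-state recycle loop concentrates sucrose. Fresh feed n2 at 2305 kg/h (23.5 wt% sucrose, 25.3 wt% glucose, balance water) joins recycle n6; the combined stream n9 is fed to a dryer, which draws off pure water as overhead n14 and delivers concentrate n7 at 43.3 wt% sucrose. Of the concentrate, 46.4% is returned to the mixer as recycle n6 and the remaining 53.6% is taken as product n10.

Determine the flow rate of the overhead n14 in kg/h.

1054 kg/h

Overall sucrose balance (none leaves overhead): sucrose in fresh feed = sucrose in product, i.e. 2305×0.235 = (1−0.464)·n7·0.433.
n7 = 541.67/(0.433×0.536) = 2333.9 kg/h.
Recycle n6 = 0.464×2333.9 = 1082.9 kg/h.
Combined feed n9 = 2305 + 1082.9 = 3387.9 kg/h.
Overhead n14 = n9 − n7 = 3387.9 − 2333.9 = 1054 kg/h.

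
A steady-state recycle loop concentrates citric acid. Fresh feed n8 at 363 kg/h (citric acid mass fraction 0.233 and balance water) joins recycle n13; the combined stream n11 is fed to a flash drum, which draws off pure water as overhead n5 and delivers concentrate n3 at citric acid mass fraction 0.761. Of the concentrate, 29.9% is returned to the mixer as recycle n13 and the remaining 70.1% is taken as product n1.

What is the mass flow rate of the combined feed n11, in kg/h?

410.4 kg/h

Overall citric acid balance (none leaves overhead): citric acid in fresh feed = citric acid in product, i.e. 363×0.233 = (1−0.299)·n3·0.761.
n3 = 84.579/(0.761×0.701) = 158.55 kg/h.
Recycle n13 = 0.299×158.55 = 47.406 kg/h.
Combined feed n11 = 363 + 47.406 = 410.41 kg/h.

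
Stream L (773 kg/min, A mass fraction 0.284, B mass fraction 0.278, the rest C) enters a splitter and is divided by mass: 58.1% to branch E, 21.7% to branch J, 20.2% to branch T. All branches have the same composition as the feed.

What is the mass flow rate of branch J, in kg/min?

167.7 kg/min

Branch J flow = 0.217×773 = 167.74 kg/min.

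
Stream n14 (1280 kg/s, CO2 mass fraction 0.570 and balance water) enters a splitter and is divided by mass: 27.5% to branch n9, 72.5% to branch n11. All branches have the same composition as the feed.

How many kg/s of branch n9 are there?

Branch n9 flow = 0.275×1280 = 352 kg/s.

352 kg/s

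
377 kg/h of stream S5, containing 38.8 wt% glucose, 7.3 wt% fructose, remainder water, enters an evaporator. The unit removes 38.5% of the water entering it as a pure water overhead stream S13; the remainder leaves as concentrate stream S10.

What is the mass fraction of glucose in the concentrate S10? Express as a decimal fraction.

0.4896

glucose is not removed: 377×0.388 = 146.28 kg/h of glucose enters S10.
water entering = 377×0.539 = 203.2 kg/h; overhead removed = 0.385×203.2 = 78.233 kg/h.
Concentrate = 377 − 78.233 = 298.77 kg/h.
Mass fraction = 146.28/298.77 = 0.4896.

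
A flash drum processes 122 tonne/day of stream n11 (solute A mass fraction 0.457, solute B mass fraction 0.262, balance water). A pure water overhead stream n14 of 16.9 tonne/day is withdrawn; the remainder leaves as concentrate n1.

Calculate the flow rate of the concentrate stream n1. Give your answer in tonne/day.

Concentrate = 122 − 16.9 = 105.1 tonne/day.

105.1 tonne/day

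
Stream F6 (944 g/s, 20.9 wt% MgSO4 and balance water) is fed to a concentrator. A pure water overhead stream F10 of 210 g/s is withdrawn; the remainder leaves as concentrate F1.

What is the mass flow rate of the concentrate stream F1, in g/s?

Concentrate = 944 − 210 = 734 g/s.

734 g/s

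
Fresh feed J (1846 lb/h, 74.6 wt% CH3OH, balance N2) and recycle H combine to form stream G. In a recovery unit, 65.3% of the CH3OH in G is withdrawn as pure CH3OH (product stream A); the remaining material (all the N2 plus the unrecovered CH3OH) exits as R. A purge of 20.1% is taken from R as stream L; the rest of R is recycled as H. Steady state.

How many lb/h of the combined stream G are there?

N2 enters only via J and leaves only via the purge: 1846×0.254 = 0.201×(N2 in R), and the recovery unit passes all N2, so N2 in G = N2 in R = 2332.8 lb/h.
CH3OH in G: m_A = 1846×0.746 + (1−0.201)·(1−0.653)·m_A, so m_A = 1377.1/0.7227 = 1905.4 lb/h.
G = 1905.4 + 2332.8 = 4238.1 lb/h.

4238 lb/h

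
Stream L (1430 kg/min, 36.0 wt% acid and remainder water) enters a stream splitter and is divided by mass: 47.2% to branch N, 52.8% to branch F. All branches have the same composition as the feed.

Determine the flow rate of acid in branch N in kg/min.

Branch N total = 0.472×1430 = 674.96 kg/min.
acid in N = 0.360×674.96 = 242.99 kg/min.

243 kg/min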